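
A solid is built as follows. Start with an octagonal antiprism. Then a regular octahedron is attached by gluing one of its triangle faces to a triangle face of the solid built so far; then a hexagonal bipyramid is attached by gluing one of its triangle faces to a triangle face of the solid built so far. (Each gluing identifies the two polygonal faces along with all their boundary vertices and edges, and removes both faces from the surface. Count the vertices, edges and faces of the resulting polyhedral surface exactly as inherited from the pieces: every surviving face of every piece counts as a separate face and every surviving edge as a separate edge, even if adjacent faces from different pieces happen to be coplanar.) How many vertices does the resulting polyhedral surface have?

24

An octagonal antiprism: V=16, E=32, F=18.
Attach a regular octahedron (V=6, E=12, F=8) along a 3-gon: merge 3 vertices and 3 edges, delete both glued faces → V=19, E=41, F=24.
Attach a hexagonal bipyramid (V=8, E=18, F=12) along a 3-gon: merge 3 vertices and 3 edges, delete both glued faces → V=24, E=56, F=34.
Check: V − E + F = 24 − 56 + 34 = 2.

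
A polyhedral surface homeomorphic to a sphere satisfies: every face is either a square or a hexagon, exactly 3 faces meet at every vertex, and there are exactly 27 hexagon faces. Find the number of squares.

6

Let x be the number of squares; then F = 27 + x.
Edge–face incidences: 2E = 6·27 + 4·x = 162 + 4x.
Every vertex has degree 3, so 3V = 2E.
Euler: V − E + F = 2 ⇒ (2E)/3 − E + (27 + x) = 2.
Multiply by 6: 2·(2E) − 3·(2E) + 6·(27 + x) = 12, i.e. 162 + 6x − (162 + 4x) = 12.
Collecting terms: 2x = 12, so x = 6.
Then 2E = 162 + 4·6 = 186, so E = 93, V = 2E/3 = 62, F = 27 + 6 = 33.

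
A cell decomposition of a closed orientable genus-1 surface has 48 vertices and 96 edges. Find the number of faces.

48

For a closed orientable surface of genus 1, χ = 2 − 2·1 = 0.
F = 0 − V + E = 0 − 48 + 96 = 48.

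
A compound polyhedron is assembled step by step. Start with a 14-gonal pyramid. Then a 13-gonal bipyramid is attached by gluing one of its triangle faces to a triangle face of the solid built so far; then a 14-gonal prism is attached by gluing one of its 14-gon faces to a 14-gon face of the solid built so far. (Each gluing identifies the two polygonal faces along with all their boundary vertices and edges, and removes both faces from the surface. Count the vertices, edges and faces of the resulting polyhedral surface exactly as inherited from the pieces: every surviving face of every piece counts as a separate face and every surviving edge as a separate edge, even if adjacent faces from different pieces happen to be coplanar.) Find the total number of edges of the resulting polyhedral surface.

92

A 14-gonal pyramid: V=15, E=28, F=15.
Attach a 13-gonal bipyramid (V=15, E=39, F=26) along a 3-gon: merge 3 vertices and 3 edges, delete both glued faces → V=27, E=64, F=39.
Attach a 14-gonal prism (V=28, E=42, F=16) along a 14-gon: merge 14 vertices and 14 edges, delete both glued faces → V=41, E=92, F=53.
Check: V − E + F = 41 − 92 + 53 = 2.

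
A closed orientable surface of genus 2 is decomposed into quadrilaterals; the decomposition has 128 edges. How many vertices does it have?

62

χ = 2 − 2·2 = -2, and every face is a square so 4F = 2E.
F = 2E/4 = 64. Then V = -2 + E − F = -2 + 128 − 64 = 62.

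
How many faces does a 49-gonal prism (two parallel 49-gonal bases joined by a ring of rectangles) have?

A prism on an n-gon has two n-gon bases and n rectangular sides: V = 2·49 = 98, E = 3·49 = 147, F = 49 + 2 = 51.

51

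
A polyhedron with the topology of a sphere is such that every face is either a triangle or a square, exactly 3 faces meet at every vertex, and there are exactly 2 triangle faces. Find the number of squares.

Let x be the number of squares; then F = 2 + x.
Edge–face incidences: 2E = 3·2 + 4·x = 6 + 4x.
Every vertex has degree 3, so 3V = 2E.
Euler: V − E + F = 2 ⇒ (2E)/3 − E + (2 + x) = 2.
Multiply by 6: 2·(2E) − 3·(2E) + 6·(2 + x) = 12, i.e. 12 + 6x − (6 + 4x) = 12.
Collecting terms: 2x + 6 = 12, so 2x = 6, so x = 3.
Then 2E = 6 + 4·3 = 18, so E = 9, V = 2E/3 = 6, F = 2 + 3 = 5.

3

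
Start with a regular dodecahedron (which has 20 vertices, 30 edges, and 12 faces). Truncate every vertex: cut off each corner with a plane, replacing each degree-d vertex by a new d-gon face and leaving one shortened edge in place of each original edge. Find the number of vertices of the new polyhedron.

60

Truncation replaces each original edge-end by a new vertex, so V′ = 2E = 60.
Each original edge survives, and each old vertex of degree d contributes d new edges; summing degrees gives Σd = 2E, so E′ = E + 2E = 3E = 90.
Each original face survives and each original vertex becomes one new face: F′ = F + V = 32.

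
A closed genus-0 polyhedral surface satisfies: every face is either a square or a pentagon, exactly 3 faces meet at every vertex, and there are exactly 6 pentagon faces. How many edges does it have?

Let x be the number of squares; then F = 6 + x.
Edge–face incidences: 2E = 5·6 + 4·x = 30 + 4x.
Every vertex has degree 3, so 3V = 2E.
Euler: V − E + F = 2 ⇒ (2E)/3 − E + (6 + x) = 2.
Multiply by 6: 2·(2E) − 3·(2E) + 6·(6 + x) = 12, i.e. 36 + 6x − (30 + 4x) = 12.
Collecting terms: 2x + 6 = 12, so 2x = 6, so x = 3.
Then 2E = 30 + 4·3 = 42, so E = 21, V = 2E/3 = 14, F = 6 + 3 = 9.

21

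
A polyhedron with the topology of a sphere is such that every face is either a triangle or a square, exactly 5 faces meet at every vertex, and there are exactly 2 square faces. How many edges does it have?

Let x be the number of triangles; then F = 2 + x.
Edge–face incidences: 2E = 4·2 + 3·x = 8 + 3x.
Every vertex has degree 5, so 5V = 2E.
Euler: V − E + F = 2 ⇒ (2E)/5 − E + (2 + x) = 2.
Multiply by 10: 2·(2E) − 5·(2E) + 10·(2 + x) = 20, i.e. 20 + 10x − 3·(8 + 3x) = 20.
Collecting terms: x − 4 = 20, so x = 24.
Then 2E = 8 + 3·24 = 80, so E = 40, V = 2E/5 = 16, F = 2 + 24 = 26.

40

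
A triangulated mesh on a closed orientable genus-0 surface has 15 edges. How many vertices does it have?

χ = 2 − 2·0 = 2, and every face is a triangle so 3F = 2E.
F = 2E/3 = 10. Then V = 2 + E − F = 2 + 15 − 10 = 7.

7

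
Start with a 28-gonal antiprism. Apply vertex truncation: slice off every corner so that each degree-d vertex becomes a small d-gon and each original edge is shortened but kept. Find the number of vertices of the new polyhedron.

The base solid has V = 56, E = 112, F = 58.
Truncation replaces each original edge-end by a new vertex, so V′ = 2E = 224.
Each original edge survives, and each old vertex of degree d contributes d new edges; summing degrees gives Σd = 2E, so E′ = E + 2E = 3E = 336.
Each original face survives and each original vertex becomes one new face: F′ = F + V = 114.

224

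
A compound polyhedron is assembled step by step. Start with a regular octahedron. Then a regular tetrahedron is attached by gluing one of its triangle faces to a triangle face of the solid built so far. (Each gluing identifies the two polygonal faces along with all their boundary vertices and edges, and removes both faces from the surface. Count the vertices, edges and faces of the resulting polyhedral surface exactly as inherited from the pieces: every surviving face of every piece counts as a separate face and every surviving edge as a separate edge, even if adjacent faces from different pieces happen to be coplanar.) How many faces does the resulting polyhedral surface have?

A regular octahedron: V=6, E=12, F=8.
Attach a regular tetrahedron (V=4, E=6, F=4) along a 3-gon: merge 3 vertices and 3 edges, delete both glued faces → V=7, E=15, F=10.
Check: V − E + F = 7 − 15 + 10 = 2.

10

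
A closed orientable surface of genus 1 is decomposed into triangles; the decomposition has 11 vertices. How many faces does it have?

χ = 2 − 2·1 = 0, and every face is a triangle so 3F = 2E.
V − E + F = 0 with E = 3F/2 gives 11 − (3/2 − 1)·F = 0, so F = 22 and E = 33.

22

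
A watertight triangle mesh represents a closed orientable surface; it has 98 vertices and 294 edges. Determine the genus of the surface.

Every face is a triangle and each edge borders two faces, so 3F = 2·294, giving F = 196.
χ = V − E + F = 98 − 294 + 196 = 0.
For a closed orientable surface χ = 2 − 2g, so g = (2 − (0))/2 = 1.

1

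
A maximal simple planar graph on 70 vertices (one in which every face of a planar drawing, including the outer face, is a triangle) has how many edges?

204

In a plane triangulation 3F = 2E and V − E + F = 2, so E = 3V − 6 = 3·70 − 6 = 204.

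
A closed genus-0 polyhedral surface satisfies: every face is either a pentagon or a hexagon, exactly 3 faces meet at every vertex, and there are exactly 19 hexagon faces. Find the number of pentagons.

Let x be the number of pentagons; then F = 19 + x.
Edge–face incidences: 2E = 6·19 + 5·x = 114 + 5x.
Every vertex has degree 3, so 3V = 2E.
Euler: V − E + F = 2 ⇒ (2E)/3 − E + (19 + x) = 2.
Multiply by 6: 2·(2E) − 3·(2E) + 6·(19 + x) = 12, i.e. 114 + 6x − (114 + 5x) = 12.
Collecting terms: x = 12.
Then 2E = 114 + 5·12 = 174, so E = 87, V = 2E/3 = 58, F = 19 + 12 = 31.

12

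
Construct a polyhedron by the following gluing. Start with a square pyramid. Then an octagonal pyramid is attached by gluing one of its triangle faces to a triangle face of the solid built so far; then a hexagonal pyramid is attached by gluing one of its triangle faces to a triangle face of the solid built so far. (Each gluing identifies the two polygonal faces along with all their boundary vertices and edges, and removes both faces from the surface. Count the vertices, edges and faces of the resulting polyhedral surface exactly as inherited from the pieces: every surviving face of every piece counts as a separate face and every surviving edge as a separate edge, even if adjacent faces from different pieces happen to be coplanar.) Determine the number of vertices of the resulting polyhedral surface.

A square pyramid: V=5, E=8, F=5.
Attach an octagonal pyramid (V=9, E=16, F=9) along a 3-gon: merge 3 vertices and 3 edges, delete both glued faces → V=11, E=21, F=12.
Attach a hexagonal pyramid (V=7, E=12, F=7) along a 3-gon: merge 3 vertices and 3 edges, delete both glued faces → V=15, E=30, F=17.
Check: V − E + F = 15 − 30 + 17 = 2.

15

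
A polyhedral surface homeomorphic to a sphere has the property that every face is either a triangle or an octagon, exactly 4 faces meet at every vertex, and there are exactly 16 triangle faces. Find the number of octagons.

Let x be the number of octagons; then F = 16 + x.
Edge–face incidences: 2E = 3·16 + 8·x = 48 + 8x.
Every vertex has degree 4, so 4V = 2E.
Euler: V − E + F = 2 ⇒ (2E)/4 − E + (16 + x) = 2.
Multiply by 8: 2·(2E) − 4·(2E) + 8·(16 + x) = 16, i.e. 128 + 8x − 2·(48 + 8x) = 16.
Collecting terms: −8x + 32 = 16, so −8x = −16, so x = 2.
Then 2E = 48 + 8·2 = 64, so E = 32, V = 2E/4 = 16, F = 16 + 2 = 18.

2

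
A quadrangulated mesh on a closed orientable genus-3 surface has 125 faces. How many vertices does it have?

χ = 2 − 2·3 = -4, and every face is a square so 4F = 2E.
E = 4·125/2 = 250. Then V = -4 + E − F = -4 + 250 − 125 = 121.

121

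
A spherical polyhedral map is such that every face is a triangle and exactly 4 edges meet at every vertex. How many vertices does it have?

6

Each face has 3 edges and each edge borders two faces, so 2E = 3F.
Each vertex has degree 4, so 4V = 2E and hence V = 3F/4.
Euler: V − E + F = 2 ⇒ (3F/4) − (3F/2) + F = 2.
Multiply by 8: (6 − 12 + 8)F = 16, i.e. 2F = 16.
So F = 8, E = 3·8/2 = 12, V = 3·8/4 = 6.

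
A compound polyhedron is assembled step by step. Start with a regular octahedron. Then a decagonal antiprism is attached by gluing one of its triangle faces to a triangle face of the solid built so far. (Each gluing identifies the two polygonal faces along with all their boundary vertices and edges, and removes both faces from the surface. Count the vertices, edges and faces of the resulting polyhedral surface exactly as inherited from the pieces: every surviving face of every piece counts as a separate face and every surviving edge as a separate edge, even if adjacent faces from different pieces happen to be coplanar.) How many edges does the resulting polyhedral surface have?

A regular octahedron: V=6, E=12, F=8.
Attach a decagonal antiprism (V=20, E=40, F=22) along a 3-gon: merge 3 vertices and 3 edges, delete both glued faces → V=23, E=49, F=28.
Check: V − E + F = 23 − 49 + 28 = 2.

49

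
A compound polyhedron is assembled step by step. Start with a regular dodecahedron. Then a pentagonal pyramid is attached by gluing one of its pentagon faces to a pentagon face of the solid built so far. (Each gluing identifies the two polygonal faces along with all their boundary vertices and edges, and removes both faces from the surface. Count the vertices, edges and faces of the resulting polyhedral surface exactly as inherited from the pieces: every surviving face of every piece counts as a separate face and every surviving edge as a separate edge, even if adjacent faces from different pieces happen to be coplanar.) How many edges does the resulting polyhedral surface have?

35

A regular dodecahedron: V=20, E=30, F=12.
Attach a pentagonal pyramid (V=6, E=10, F=6) along a 5-gon: merge 5 vertices and 5 edges, delete both glued faces → V=21, E=35, F=16.
Check: V − E + F = 21 − 35 + 16 = 2.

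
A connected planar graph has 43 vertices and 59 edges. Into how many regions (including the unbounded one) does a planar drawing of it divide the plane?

Euler's formula for a connected plane graph: V − E + F = 2, so F = 2 − 43 + 59 = 18.

18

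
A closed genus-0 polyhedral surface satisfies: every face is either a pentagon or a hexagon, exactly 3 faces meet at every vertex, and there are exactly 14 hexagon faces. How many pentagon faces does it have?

12

Let x be the number of pentagons; then F = 14 + x.
Edge–face incidences: 2E = 6·14 + 5·x = 84 + 5x.
Every vertex has degree 3, so 3V = 2E.
Euler: V − E + F = 2 ⇒ (2E)/3 − E + (14 + x) = 2.
Multiply by 6: 2·(2E) − 3·(2E) + 6·(14 + x) = 12, i.e. 84 + 6x − (84 + 5x) = 12.
Collecting terms: x = 12.
Then 2E = 84 + 5·12 = 144, so E = 72, V = 2E/3 = 48, F = 14 + 12 = 26.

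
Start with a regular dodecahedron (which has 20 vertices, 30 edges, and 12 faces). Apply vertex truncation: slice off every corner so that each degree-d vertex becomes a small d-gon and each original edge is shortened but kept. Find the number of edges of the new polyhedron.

90

Truncation replaces each original edge-end by a new vertex, so V′ = 2E = 60.
Each original edge survives, and each old vertex of degree d contributes d new edges; summing degrees gives Σd = 2E, so E′ = E + 2E = 3E = 90.
Each original face survives and each original vertex becomes one new face: F′ = F + V = 32.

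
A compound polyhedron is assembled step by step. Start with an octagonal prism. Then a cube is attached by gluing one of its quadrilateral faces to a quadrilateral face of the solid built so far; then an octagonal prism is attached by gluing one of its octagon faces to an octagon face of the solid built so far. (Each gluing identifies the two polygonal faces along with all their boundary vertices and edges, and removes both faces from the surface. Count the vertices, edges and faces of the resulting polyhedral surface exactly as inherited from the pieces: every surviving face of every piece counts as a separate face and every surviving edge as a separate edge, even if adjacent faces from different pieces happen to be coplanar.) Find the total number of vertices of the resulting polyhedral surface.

28

An octagonal prism: V=16, E=24, F=10.
Attach a cube (V=8, E=12, F=6) along a 4-gon: merge 4 vertices and 4 edges, delete both glued faces → V=20, E=32, F=14.
Attach an octagonal prism (V=16, E=24, F=10) along an 8-gon: merge 8 vertices and 8 edges, delete both glued faces → V=28, E=48, F=22.
Check: V − E + F = 28 − 48 + 22 = 2.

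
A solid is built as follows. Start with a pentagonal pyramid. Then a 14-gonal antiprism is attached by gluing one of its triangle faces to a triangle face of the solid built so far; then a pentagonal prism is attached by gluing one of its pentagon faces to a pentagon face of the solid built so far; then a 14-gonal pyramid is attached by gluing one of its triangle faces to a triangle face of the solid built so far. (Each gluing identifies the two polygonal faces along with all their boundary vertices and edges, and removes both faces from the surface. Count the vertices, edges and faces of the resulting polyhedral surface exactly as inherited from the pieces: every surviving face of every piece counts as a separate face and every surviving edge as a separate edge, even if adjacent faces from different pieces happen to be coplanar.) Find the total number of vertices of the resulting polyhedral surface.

A pentagonal pyramid: V=6, E=10, F=6.
Attach a 14-gonal antiprism (V=28, E=56, F=30) along a 3-gon: merge 3 vertices and 3 edges, delete both glued faces → V=31, E=63, F=34.
Attach a pentagonal prism (V=10, E=15, F=7) along a 5-gon: merge 5 vertices and 5 edges, delete both glued faces → V=36, E=73, F=39.
Attach a 14-gonal pyramid (V=15, E=28, F=15) along a 3-gon: merge 3 vertices and 3 edges, delete both glued faces → V=48, E=98, F=52.
Check: V − E + F = 48 − 98 + 52 = 2.

48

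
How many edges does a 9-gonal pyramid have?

18

A pyramid on an n-gon base has one n-gon and n triangles: V = 9 + 1 = 10, E = 2·9 = 18, F = 9 + 1 = 10.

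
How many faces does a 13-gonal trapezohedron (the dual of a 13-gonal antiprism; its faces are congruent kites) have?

The n-trapezohedron (dual of the n-antiprism) has V = 2·13 + 2 = 28, E = 4·13 = 52, F = 2·13 = 26.
Check: V − E + F = 28 − 52 + 26 = 2.

26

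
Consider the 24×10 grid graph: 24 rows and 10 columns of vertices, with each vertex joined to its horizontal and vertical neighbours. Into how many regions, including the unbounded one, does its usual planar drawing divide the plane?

208

The grid has V = 24·10 = 240 vertices and E = 24·9 + 10·23 = 446 edges.
F = 2 − V + E = 2 − 240 + 446 = 208.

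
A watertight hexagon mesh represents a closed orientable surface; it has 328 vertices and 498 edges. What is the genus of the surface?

3

Every face is a hexagon and each edge borders two faces, so 6F = 2·498, giving F = 166.
χ = V − E + F = 328 − 498 + 166 = -4.
For a closed orientable surface χ = 2 − 2g, so g = (2 − (-4))/2 = 3.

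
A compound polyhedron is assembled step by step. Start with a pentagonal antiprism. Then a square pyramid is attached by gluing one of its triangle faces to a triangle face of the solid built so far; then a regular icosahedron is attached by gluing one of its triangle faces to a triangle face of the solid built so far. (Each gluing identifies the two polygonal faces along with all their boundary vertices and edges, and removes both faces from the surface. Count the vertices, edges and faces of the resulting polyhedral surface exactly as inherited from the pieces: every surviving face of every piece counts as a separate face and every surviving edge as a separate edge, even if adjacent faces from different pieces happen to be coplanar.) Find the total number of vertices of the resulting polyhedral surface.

A pentagonal antiprism: V=10, E=20, F=12.
Attach a square pyramid (V=5, E=8, F=5) along a 3-gon: merge 3 vertices and 3 edges, delete both glued faces → V=12, E=25, F=15.
Attach a regular icosahedron (V=12, E=30, F=20) along a 3-gon: merge 3 vertices and 3 edges, delete both glued faces → V=21, E=52, F=33.
Check: V − E + F = 21 − 52 + 33 = 2.

21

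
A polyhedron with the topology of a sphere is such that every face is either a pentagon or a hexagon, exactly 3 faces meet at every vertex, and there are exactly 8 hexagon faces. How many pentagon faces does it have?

Let x be the number of pentagons; then F = 8 + x.
Edge–face incidences: 2E = 6·8 + 5·x = 48 + 5x.
Every vertex has degree 3, so 3V = 2E.
Euler: V − E + F = 2 ⇒ (2E)/3 − E + (8 + x) = 2.
Multiply by 6: 2·(2E) − 3·(2E) + 6·(8 + x) = 12, i.e. 48 + 6x − (48 + 5x) = 12.
Collecting terms: x = 12.
Then 2E = 48 + 5·12 = 108, so E = 54, V = 2E/3 = 36, F = 8 + 12 = 20.

12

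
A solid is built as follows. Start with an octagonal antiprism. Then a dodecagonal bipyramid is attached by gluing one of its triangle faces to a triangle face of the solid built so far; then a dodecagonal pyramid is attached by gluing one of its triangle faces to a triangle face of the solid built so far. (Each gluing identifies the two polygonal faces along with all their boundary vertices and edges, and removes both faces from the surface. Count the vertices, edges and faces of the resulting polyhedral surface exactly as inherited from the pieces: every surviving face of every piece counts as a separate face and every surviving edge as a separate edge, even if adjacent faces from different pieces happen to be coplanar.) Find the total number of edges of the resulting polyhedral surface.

An octagonal antiprism: V=16, E=32, F=18.
Attach a dodecagonal bipyramid (V=14, E=36, F=24) along a 3-gon: merge 3 vertices and 3 edges, delete both glued faces → V=27, E=65, F=40.
Attach a dodecagonal pyramid (V=13, E=24, F=13) along a 3-gon: merge 3 vertices and 3 edges, delete both glued faces → V=37, E=86, F=51.
Check: V − E + F = 37 − 86 + 51 = 2.

86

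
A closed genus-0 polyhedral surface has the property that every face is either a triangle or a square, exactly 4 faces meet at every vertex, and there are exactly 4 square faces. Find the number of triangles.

8

Let x be the number of triangles; then F = 4 + x.
Edge–face incidences: 2E = 4·4 + 3·x = 16 + 3x.
Every vertex has degree 4, so 4V = 2E.
Euler: V − E + F = 2 ⇒ (2E)/4 − E + (4 + x) = 2.
Multiply by 8: 2·(2E) − 4·(2E) + 8·(4 + x) = 16, i.e. 32 + 8x − 2·(16 + 3x) = 16.
Collecting terms: 2x = 16, so x = 8.
Then 2E = 16 + 3·8 = 40, so E = 20, V = 2E/4 = 10, F = 4 + 8 = 12.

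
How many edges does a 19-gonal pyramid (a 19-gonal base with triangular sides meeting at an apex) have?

38

A pyramid on an n-gon base has one n-gon and n triangles: V = 19 + 1 = 20, E = 2·19 = 38, F = 19 + 1 = 20.
Check: V − E + F = 20 − 38 + 20 = 2.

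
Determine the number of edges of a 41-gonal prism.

123

A prism on an n-gon has two n-gon bases and n rectangular sides: V = 2·41 = 82, E = 3·41 = 123, F = 41 + 2 = 43.
Check: V − E + F = 82 − 123 + 43 = 2.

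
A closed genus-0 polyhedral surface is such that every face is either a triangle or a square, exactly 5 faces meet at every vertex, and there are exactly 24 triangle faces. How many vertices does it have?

Let x be the number of squares; then F = 24 + x.
Edge–face incidences: 2E = 3·24 + 4·x = 72 + 4x.
Every vertex has degree 5, so 5V = 2E.
Euler: V − E + F = 2 ⇒ (2E)/5 − E + (24 + x) = 2.
Multiply by 10: 2·(2E) − 5·(2E) + 10·(24 + x) = 20, i.e. 240 + 10x − 3·(72 + 4x) = 20.
Collecting terms: −2x + 24 = 20, so −2x = −4, so x = 2.
Then 2E = 72 + 4·2 = 80, so E = 40, V = 2E/5 = 16, F = 24 + 2 = 26.

16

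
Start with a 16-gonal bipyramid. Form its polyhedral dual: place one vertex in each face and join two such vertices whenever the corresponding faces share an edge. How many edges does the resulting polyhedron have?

The base solid has V = 18, E = 48, F = 32.
The dual swaps V and F and preserves E: V′ = F = 32, E′ = E = 48, F′ = V = 18.

48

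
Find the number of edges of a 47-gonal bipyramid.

A bipyramid over an n-gon has 2n triangular faces and n + 2 vertices: V = 47 + 2 = 49, E = 3·47 = 141, F = 2·47 = 94.

141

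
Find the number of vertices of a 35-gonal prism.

A prism on an n-gon has two n-gon bases and n rectangular sides: V = 2·35 = 70, E = 3·35 = 105, F = 35 + 2 = 37.
Check: V − E + F = 70 − 105 + 37 = 2.

70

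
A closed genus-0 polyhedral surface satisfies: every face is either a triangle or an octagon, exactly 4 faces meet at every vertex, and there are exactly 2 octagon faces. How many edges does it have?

Let x be the number of triangles; then F = 2 + x.
Edge–face incidences: 2E = 8·2 + 3·x = 16 + 3x.
Every vertex has degree 4, so 4V = 2E.
Euler: V − E + F = 2 ⇒ (2E)/4 − E + (2 + x) = 2.
Multiply by 8: 2·(2E) − 4·(2E) + 8·(2 + x) = 16, i.e. 16 + 8x − 2·(16 + 3x) = 16.
Collecting terms: 2x − 16 = 16, so 2x = 32, so x = 16.
Then 2E = 16 + 3·16 = 64, so E = 32, V = 2E/4 = 16, F = 2 + 16 = 18.

32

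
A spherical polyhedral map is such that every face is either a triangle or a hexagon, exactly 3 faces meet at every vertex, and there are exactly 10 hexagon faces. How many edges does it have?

36

Let x be the number of triangles; then F = 10 + x.
Edge–face incidences: 2E = 6·10 + 3·x = 60 + 3x.
Every vertex has degree 3, so 3V = 2E.
Euler: V − E + F = 2 ⇒ (2E)/3 − E + (10 + x) = 2.
Multiply by 6: 2·(2E) − 3·(2E) + 6·(10 + x) = 12, i.e. 60 + 6x − (60 + 3x) = 12.
Collecting terms: 3x = 12, so x = 4.
Then 2E = 60 + 3·4 = 72, so E = 36, V = 2E/3 = 24, F = 10 + 4 = 14.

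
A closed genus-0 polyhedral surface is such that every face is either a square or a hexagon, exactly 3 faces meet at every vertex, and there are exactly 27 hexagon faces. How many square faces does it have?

Let x be the number of squares; then F = 27 + x.
Edge–face incidences: 2E = 6·27 + 4·x = 162 + 4x.
Every vertex has degree 3, so 3V = 2E.
Euler: V − E + F = 2 ⇒ (2E)/3 − E + (27 + x) = 2.
Multiply by 6: 2·(2E) − 3·(2E) + 6·(27 + x) = 12, i.e. 162 + 6x − (162 + 4x) = 12.
Collecting terms: 2x = 12, so x = 6.
Then 2E = 162 + 4·6 = 186, so E = 93, V = 2E/3 = 62, F = 27 + 6 = 33.

6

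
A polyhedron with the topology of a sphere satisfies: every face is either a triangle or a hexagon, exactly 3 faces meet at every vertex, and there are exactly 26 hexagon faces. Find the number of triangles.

4

Let x be the number of triangles; then F = 26 + x.
Edge–face incidences: 2E = 6·26 + 3·x = 156 + 3x.
Every vertex has degree 3, so 3V = 2E.
Euler: V − E + F = 2 ⇒ (2E)/3 − E + (26 + x) = 2.
Multiply by 6: 2·(2E) − 3·(2E) + 6·(26 + x) = 12, i.e. 156 + 6x − (156 + 3x) = 12.
Collecting terms: 3x = 12, so x = 4.
Then 2E = 156 + 3·4 = 168, so E = 84, V = 2E/3 = 56, F = 26 + 4 = 30.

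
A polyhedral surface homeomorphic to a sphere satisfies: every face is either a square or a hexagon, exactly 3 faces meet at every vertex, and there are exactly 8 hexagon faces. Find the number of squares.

Let x be the number of squares; then F = 8 + x.
Edge–face incidences: 2E = 6·8 + 4·x = 48 + 4x.
Every vertex has degree 3, so 3V = 2E.
Euler: V − E + F = 2 ⇒ (2E)/3 − E + (8 + x) = 2.
Multiply by 6: 2·(2E) − 3·(2E) + 6·(8 + x) = 12, i.e. 48 + 6x − (48 + 4x) = 12.
Collecting terms: 2x = 12, so x = 6.
Then 2E = 48 + 4·6 = 72, so E = 36, V = 2E/3 = 24, F = 8 + 6 = 14.

6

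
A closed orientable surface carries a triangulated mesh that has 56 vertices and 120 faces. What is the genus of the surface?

3

Every face is a triangle, so 2E = 3·120 = 360, giving E = 180.
χ = V − E + F = 56 − 180 + 120 = -4.
For a closed orientable surface χ = 2 − 2g, so g = (2 − (-4))/2 = 3.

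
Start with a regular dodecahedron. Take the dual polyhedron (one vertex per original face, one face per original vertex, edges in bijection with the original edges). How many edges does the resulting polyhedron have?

30

The base solid has V = 20, E = 30, F = 12.
The dual swaps V and F and preserves E: V′ = F = 12, E′ = E = 30, F′ = V = 20.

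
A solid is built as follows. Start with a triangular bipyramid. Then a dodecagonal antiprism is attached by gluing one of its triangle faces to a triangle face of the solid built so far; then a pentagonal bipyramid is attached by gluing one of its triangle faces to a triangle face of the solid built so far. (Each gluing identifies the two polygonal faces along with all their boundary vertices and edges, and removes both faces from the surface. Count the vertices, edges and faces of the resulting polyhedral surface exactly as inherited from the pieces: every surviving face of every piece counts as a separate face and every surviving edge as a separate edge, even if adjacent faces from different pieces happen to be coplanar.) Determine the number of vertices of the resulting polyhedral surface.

A triangular bipyramid: V=5, E=9, F=6.
Attach a dodecagonal antiprism (V=24, E=48, F=26) along a 3-gon: merge 3 vertices and 3 edges, delete both glued faces → V=26, E=54, F=30.
Attach a pentagonal bipyramid (V=7, E=15, F=10) along a 3-gon: merge 3 vertices and 3 edges, delete both glued faces → V=30, E=66, F=38.
Check: V − E + F = 30 − 66 + 38 = 2.

30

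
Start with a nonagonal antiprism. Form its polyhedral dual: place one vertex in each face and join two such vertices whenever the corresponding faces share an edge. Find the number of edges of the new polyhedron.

The base solid has V = 18, E = 36, F = 20.
The dual swaps V and F and preserves E: V′ = F = 20, E′ = E = 36, F′ = V = 18.

36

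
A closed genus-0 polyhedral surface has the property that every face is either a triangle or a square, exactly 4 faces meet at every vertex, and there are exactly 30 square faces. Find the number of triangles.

Let x be the number of triangles; then F = 30 + x.
Edge–face incidences: 2E = 4·30 + 3·x = 120 + 3x.
Every vertex has degree 4, so 4V = 2E.
Euler: V − E + F = 2 ⇒ (2E)/4 − E + (30 + x) = 2.
Multiply by 8: 2·(2E) − 4·(2E) + 8·(30 + x) = 16, i.e. 240 + 8x − 2·(120 + 3x) = 16.
Collecting terms: 2x = 16, so x = 8.
Then 2E = 120 + 3·8 = 144, so E = 72, V = 2E/4 = 36, F = 30 + 8 = 38.

8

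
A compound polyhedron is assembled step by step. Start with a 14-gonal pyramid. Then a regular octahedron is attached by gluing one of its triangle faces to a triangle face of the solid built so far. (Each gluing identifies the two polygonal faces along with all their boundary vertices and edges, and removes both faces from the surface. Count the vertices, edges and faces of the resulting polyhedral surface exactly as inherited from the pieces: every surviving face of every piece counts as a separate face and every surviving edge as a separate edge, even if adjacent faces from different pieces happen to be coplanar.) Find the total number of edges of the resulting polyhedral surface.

A 14-gonal pyramid: V=15, E=28, F=15.
Attach a regular octahedron (V=6, E=12, F=8) along a 3-gon: merge 3 vertices and 3 edges, delete both glued faces → V=18, E=37, F=21.
Check: V − E + F = 18 − 37 + 21 = 2.

37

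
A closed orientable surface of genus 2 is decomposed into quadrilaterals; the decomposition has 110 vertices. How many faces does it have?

112

χ = 2 − 2·2 = -2, and every face is a square so 4F = 2E.
V − E + F = -2 with E = 4F/2 gives 110 − (4/2 − 1)·F = -2, so F = 112 and E = 224.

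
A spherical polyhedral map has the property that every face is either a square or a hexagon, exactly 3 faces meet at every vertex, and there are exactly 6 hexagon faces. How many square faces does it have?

6

Let x be the number of squares; then F = 6 + x.
Edge–face incidences: 2E = 6·6 + 4·x = 36 + 4x.
Every vertex has degree 3, so 3V = 2E.
Euler: V − E + F = 2 ⇒ (2E)/3 − E + (6 + x) = 2.
Multiply by 6: 2·(2E) − 3·(2E) + 6·(6 + x) = 12, i.e. 36 + 6x − (36 + 4x) = 12.
Collecting terms: 2x = 12, so x = 6.
Then 2E = 36 + 4·6 = 60, so E = 30, V = 2E/3 = 20, F = 6 + 6 = 12.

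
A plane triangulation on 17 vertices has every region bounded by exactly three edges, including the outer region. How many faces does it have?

30

In a plane triangulation 3F = 2E and V − E + F = 2, so F = 2V − 4 = 2·17 − 4 = 30.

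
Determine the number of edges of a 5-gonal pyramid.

A pyramid on an n-gon base has one n-gon and n triangles: V = 5 + 1 = 6, E = 2·5 = 10, F = 5 + 1 = 6.

10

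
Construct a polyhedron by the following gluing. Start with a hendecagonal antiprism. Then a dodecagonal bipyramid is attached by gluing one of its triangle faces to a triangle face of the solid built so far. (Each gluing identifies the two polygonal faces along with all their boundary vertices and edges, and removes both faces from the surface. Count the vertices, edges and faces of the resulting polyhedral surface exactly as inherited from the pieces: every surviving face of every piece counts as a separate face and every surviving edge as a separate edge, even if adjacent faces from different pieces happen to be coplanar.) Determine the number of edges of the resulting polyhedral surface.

77

A hendecagonal antiprism: V=22, E=44, F=24.
Attach a dodecagonal bipyramid (V=14, E=36, F=24) along a 3-gon: merge 3 vertices and 3 edges, delete both glued faces → V=33, E=77, F=46.
Check: V − E + F = 33 − 77 + 46 = 2.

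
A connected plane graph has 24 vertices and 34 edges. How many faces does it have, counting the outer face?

Euler's formula for a connected plane graph: V − E + F = 2, so F = 2 − 24 + 34 = 12.

12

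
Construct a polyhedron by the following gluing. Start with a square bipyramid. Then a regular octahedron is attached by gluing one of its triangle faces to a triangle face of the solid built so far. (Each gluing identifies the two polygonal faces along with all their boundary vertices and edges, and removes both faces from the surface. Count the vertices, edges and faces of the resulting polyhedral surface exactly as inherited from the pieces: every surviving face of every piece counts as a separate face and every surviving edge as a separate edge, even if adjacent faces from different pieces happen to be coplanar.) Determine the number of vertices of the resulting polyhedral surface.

A square bipyramid: V=6, E=12, F=8.
Attach a regular octahedron (V=6, E=12, F=8) along a 3-gon: merge 3 vertices and 3 edges, delete both glued faces → V=9, E=21, F=14.
Check: V − E + F = 9 − 21 + 14 = 2.

9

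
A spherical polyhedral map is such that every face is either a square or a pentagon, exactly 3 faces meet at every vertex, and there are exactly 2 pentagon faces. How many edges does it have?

15

Let x be the number of squares; then F = 2 + x.
Edge–face incidences: 2E = 5·2 + 4·x = 10 + 4x.
Every vertex has degree 3, so 3V = 2E.
Euler: V − E + F = 2 ⇒ (2E)/3 − E + (2 + x) = 2.
Multiply by 6: 2·(2E) − 3·(2E) + 6·(2 + x) = 12, i.e. 12 + 6x − (10 + 4x) = 12.
Collecting terms: 2x + 2 = 12, so 2x = 10, so x = 5.
Then 2E = 10 + 4·5 = 30, so E = 15, V = 2E/3 = 10, F = 2 + 5 = 7.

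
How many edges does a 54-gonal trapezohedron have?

216

The n-trapezohedron (dual of the n-antiprism) has V = 2·54 + 2 = 110, E = 4·54 = 216, F = 2·54 = 108.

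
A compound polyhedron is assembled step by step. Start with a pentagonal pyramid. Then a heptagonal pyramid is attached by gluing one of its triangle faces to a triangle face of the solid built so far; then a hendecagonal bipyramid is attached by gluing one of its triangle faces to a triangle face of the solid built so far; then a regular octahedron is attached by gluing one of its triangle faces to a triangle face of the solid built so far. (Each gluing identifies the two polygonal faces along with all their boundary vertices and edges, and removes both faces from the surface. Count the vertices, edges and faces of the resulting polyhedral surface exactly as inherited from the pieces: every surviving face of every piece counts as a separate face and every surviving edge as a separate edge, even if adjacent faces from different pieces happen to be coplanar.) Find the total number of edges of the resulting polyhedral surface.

60

A pentagonal pyramid: V=6, E=10, F=6.
Attach a heptagonal pyramid (V=8, E=14, F=8) along a 3-gon: merge 3 vertices and 3 edges, delete both glued faces → V=11, E=21, F=12.
Attach a hendecagonal bipyramid (V=13, E=33, F=22) along a 3-gon: merge 3 vertices and 3 edges, delete both glued faces → V=21, E=51, F=32.
Attach a regular octahedron (V=6, E=12, F=8) along a 3-gon: merge 3 vertices and 3 edges, delete both glued faces → V=24, E=60, F=38.
Check: V − E + F = 24 − 60 + 38 = 2.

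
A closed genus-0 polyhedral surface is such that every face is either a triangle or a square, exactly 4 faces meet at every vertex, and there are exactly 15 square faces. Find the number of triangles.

8

Let x be the number of triangles; then F = 15 + x.
Edge–face incidences: 2E = 4·15 + 3·x = 60 + 3x.
Every vertex has degree 4, so 4V = 2E.
Euler: V − E + F = 2 ⇒ (2E)/4 − E + (15 + x) = 2.
Multiply by 8: 2·(2E) − 4·(2E) + 8·(15 + x) = 16, i.e. 120 + 8x − 2·(60 + 3x) = 16.
Collecting terms: 2x = 16, so x = 8.
Then 2E = 60 + 3·8 = 84, so E = 42, V = 2E/4 = 21, F = 15 + 8 = 23.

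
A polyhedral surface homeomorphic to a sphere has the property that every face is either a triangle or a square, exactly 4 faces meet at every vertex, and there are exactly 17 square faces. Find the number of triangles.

8

Let x be the number of triangles; then F = 17 + x.
Edge–face incidences: 2E = 4·17 + 3·x = 68 + 3x.
Every vertex has degree 4, so 4V = 2E.
Euler: V − E + F = 2 ⇒ (2E)/4 − E + (17 + x) = 2.
Multiply by 8: 2·(2E) − 4·(2E) + 8·(17 + x) = 16, i.e. 136 + 8x − 2·(68 + 3x) = 16.
Collecting terms: 2x = 16, so x = 8.
Then 2E = 68 + 3·8 = 92, so E = 46, V = 2E/4 = 23, F = 17 + 8 = 25.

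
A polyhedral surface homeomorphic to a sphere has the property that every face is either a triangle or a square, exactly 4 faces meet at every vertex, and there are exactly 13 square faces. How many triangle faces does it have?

Let x be the number of triangles; then F = 13 + x.
Edge–face incidences: 2E = 4·13 + 3·x = 52 + 3x.
Every vertex has degree 4, so 4V = 2E.
Euler: V − E + F = 2 ⇒ (2E)/4 − E + (13 + x) = 2.
Multiply by 8: 2·(2E) − 4·(2E) + 8·(13 + x) = 16, i.e. 104 + 8x − 2·(52 + 3x) = 16.
Collecting terms: 2x = 16, so x = 8.
Then 2E = 52 + 3·8 = 76, so E = 38, V = 2E/4 = 19, F = 13 + 8 = 21.

8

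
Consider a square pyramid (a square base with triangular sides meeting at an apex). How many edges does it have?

8

A pyramid on an n-gon base has one n-gon and n triangles: V = 4 + 1 = 5, E = 2·4 = 8, F = 4 + 1 = 5.
Check: V − E + F = 5 − 8 + 5 = 2.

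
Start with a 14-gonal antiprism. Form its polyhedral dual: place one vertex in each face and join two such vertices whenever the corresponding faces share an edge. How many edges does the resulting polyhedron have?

56

The base solid has V = 28, E = 56, F = 30.
The dual swaps V and F and preserves E: V′ = F = 30, E′ = E = 56, F′ = V = 28.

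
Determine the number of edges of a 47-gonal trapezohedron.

188

The n-trapezohedron (dual of the n-antiprism) has V = 2·47 + 2 = 96, E = 4·47 = 188, F = 2·47 = 94.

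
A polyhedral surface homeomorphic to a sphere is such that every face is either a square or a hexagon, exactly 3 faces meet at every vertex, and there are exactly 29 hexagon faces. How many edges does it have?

Let x be the number of squares; then F = 29 + x.
Edge–face incidences: 2E = 6·29 + 4·x = 174 + 4x.
Every vertex has degree 3, so 3V = 2E.
Euler: V − E + F = 2 ⇒ (2E)/3 − E + (29 + x) = 2.
Multiply by 6: 2·(2E) − 3·(2E) + 6·(29 + x) = 12, i.e. 174 + 6x − (174 + 4x) = 12.
Collecting terms: 2x = 12, so x = 6.
Then 2E = 174 + 4·6 = 198, so E = 99, V = 2E/3 = 66, F = 29 + 6 = 35.

99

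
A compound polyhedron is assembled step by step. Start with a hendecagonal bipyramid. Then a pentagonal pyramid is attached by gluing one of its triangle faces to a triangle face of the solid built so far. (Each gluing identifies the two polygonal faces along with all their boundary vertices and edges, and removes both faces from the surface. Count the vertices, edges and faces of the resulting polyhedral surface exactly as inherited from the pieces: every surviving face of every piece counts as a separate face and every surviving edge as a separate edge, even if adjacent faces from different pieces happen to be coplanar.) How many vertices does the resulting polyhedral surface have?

A hendecagonal bipyramid: V=13, E=33, F=22.
Attach a pentagonal pyramid (V=6, E=10, F=6) along a 3-gon: merge 3 vertices and 3 edges, delete both glued faces → V=16, E=40, F=26.
Check: V − E + F = 16 − 40 + 26 = 2.

16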